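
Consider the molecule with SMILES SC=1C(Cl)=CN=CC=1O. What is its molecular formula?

Walk through each heavy atom and fill implicit hydrogens from standard valence (C 4, N 3, O 2, S 2, halogen 1):
  atom 1: S, bond orders sum to 1 (valence 2) → 1 H
  atom 2: C, bond orders sum to 4 (valence 4) → 0 H
  atom 3: C, bond orders sum to 4 (valence 4) → 0 H
  atom 4: Cl (halogen, monovalent) → 0 H
  atom 5: C, bond orders sum to 3 (valence 4) → 1 H
  atom 6: N, bond orders sum to 3 (valence 3) → 0 H
  atom 7: C, bond orders sum to 3 (valence 4) → 1 H
  atom 8: C, bond orders sum to 4 (valence 4) → 0 H
  atom 9: O, bond orders sum to 1 (valence 2) → 1 H
Totals → C:5, H:4, Cl:1, N:1, O:1, S:1.
In Hill order: C5H4ClNOS.

C5H4ClNOS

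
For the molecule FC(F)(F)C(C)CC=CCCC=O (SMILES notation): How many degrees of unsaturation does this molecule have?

2

Molecular formula: C9H13F3O.
DoU = (2C + 2 + N − H − X) / 2, where X is the halogen count and O/S are ignored.
    = (2·9 + 2 + 0 − 13 − 3) / 2 = 4 / 2 = 2.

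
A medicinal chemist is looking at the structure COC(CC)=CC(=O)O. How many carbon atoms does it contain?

Count every carbon token in the SMILES (each C, including those in ring-closure positions and inside branches).
Carbon count: 6.

6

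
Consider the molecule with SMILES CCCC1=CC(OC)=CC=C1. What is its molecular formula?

Walk through each heavy atom and fill implicit hydrogens from standard valence (C 4, N 3, O 2, S 2, halogen 1):
  atom 1: C, bond orders sum to 1 (valence 4) → 3 H
  atom 2: C, bond orders sum to 2 (valence 4) → 2 H
  atom 3: C, bond orders sum to 2 (valence 4) → 2 H
  atom 4: C, bond orders sum to 4 (valence 4) → 0 H
  atom 5: C, bond orders sum to 3 (valence 4) → 1 H
  atom 6: C, bond orders sum to 4 (valence 4) → 0 H
  atom 7: O, bond orders sum to 2 (valence 2) → 0 H
  atom 8: C, bond orders sum to 1 (valence 4) → 3 H
  atom 9: C, bond orders sum to 3 (valence 4) → 1 H
  atom 10: C, bond orders sum to 3 (valence 4) → 1 H
  atom 11: C, bond orders sum to 3 (valence 4) → 1 H
Totals → C:10, H:14, O:1.
In Hill order: C10H14O.

C10H14O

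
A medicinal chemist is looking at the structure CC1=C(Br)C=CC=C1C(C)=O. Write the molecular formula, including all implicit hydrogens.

Walk through each heavy atom and fill implicit hydrogens from standard valence (C 4, N 3, O 2, S 2, halogen 1):
  atom 1: C, bond orders sum to 1 (valence 4) → 3 H
  atom 2: C, bond orders sum to 4 (valence 4) → 0 H
  atom 3: C, bond orders sum to 4 (valence 4) → 0 H
  atom 4: Br (halogen, monovalent) → 0 H
  atom 5: C, bond orders sum to 3 (valence 4) → 1 H
  atom 6: C, bond orders sum to 3 (valence 4) → 1 H
  atom 7: C, bond orders sum to 3 (valence 4) → 1 H
  atom 8: C, bond orders sum to 4 (valence 4) → 0 H
  atom 9: C, bond orders sum to 4 (valence 4) → 0 H
  atom 10: C, bond orders sum to 1 (valence 4) → 3 H
  atom 11: O, bond orders sum to 2 (valence 2) → 0 H
Totals → C:9, H:9, Br:1, O:1.

C9H9BrO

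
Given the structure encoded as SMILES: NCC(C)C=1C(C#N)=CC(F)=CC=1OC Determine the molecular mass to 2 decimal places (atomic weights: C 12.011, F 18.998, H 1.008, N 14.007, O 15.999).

208.24 g/mol

First, the molecular formula is C11H13FN2O (counting implicit H from valence).
  C: 11 × 12.011 = 132.121
  F: 1 × 18.998 = 18.998
  H: 13 × 1.008 = 13.104
  N: 2 × 14.007 = 28.014
  O: 1 × 15.999 = 15.999
Sum: 11×12.011 + 1×18.998 + 13×1.008 + 2×14.007 + 1×15.999 = 208.236 → 208.24 g/mol.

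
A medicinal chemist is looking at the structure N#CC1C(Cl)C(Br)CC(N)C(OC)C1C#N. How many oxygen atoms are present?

Scan the SMILES for O atoms (remember two-letter symbols like Cl and Br are single atoms).
Oxygen count: 1.

1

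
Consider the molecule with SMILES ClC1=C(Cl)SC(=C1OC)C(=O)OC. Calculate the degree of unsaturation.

Degree of unsaturation = (number of rings) + (number of π bonds).
Ring closures in the SMILES: 1.
π bonds: 3 double bonds (each 1 DoU) → 3 DoU from unsaturation.
Total DoU = 1 + 3 = 4.

4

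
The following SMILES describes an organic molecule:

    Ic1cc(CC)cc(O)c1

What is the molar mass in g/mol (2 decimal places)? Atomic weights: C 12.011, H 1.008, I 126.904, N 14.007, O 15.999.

First, the molecular formula is C8H9IO (counting implicit H from valence).
  C: 8 × 12.011 = 96.088
  H: 9 × 1.008 = 9.072
  I: 1 × 126.904 = 126.904
  O: 1 × 15.999 = 15.999
Sum: 8×12.011 + 9×1.008 + 1×126.904 + 1×15.999 = 248.063 → 248.06 g/mol.

248.06 g/mol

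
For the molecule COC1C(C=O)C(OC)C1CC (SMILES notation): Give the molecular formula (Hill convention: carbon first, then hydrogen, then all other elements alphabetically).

Walk through each heavy atom and fill implicit hydrogens from standard valence (C 4, N 3, O 2, S 2, halogen 1):
  atom 1: C, bond orders sum to 1 (valence 4) → 3 H
  atom 2: O, bond orders sum to 2 (valence 2) → 0 H
  atom 3: C, bond orders sum to 3 (valence 4) → 1 H
  atom 4: C, bond orders sum to 3 (valence 4) → 1 H
  atom 5: C, bond orders sum to 3 (valence 4) → 1 H
  atom 6: O, bond orders sum to 2 (valence 2) → 0 H
  atom 7: C, bond orders sum to 3 (valence 4) → 1 H
  atom 8: O, bond orders sum to 2 (valence 2) → 0 H
  atom 9: C, bond orders sum to 1 (valence 4) → 3 H
  atom 10: C, bond orders sum to 3 (valence 4) → 1 H
  atom 11: C, bond orders sum to 2 (valence 4) → 2 H
  atom 12: C, bond orders sum to 1 (valence 4) → 3 H
Totals → C:9, H:16, O:3.

C9H16O3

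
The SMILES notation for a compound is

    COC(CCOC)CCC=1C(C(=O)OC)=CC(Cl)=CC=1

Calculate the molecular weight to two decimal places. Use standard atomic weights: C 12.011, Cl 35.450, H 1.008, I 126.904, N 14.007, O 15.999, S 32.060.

300.78 g/mol

First, the molecular formula is C15H21ClO4 (counting implicit H from valence).
  C: 15 × 12.011 = 180.165
  Cl: 1 × 35.450 = 35.450
  H: 21 × 1.008 = 21.168
  O: 4 × 15.999 = 63.996
Sum: 15×12.011 + 1×35.450 + 21×1.008 + 4×15.999 = 300.779 → 300.78 g/mol.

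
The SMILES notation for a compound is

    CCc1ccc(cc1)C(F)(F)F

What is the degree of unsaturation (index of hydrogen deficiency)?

Molecular formula: C9H9F3.
DoU = (2C + 2 + N − H − X) / 2, where X is the halogen count and O/S are ignored.
    = (2·9 + 2 + 0 − 9 − 3) / 2 = 8 / 2 = 4.

4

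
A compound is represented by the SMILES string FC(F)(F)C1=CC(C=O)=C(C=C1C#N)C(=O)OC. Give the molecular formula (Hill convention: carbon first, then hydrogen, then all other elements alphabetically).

C11H6F3NO3

Walk through each heavy atom and fill implicit hydrogens from standard valence (C 4, N 3, O 2, S 2, halogen 1):
  atom 1: F (halogen, monovalent) → 0 H
  atom 2: C, bond orders sum to 4 (valence 4) → 0 H
  atom 3: F (halogen, monovalent) → 0 H
  atom 4: F (halogen, monovalent) → 0 H
  atom 5: C, bond orders sum to 4 (valence 4) → 0 H
  atom 6: C, bond orders sum to 3 (valence 4) → 1 H
  atom 7: C, bond orders sum to 4 (valence 4) → 0 H
  atom 8: C, bond orders sum to 3 (valence 4) → 1 H
  atom 9: O, bond orders sum to 2 (valence 2) → 0 H
  atom 10: C, bond orders sum to 4 (valence 4) → 0 H
  atom 11: C, bond orders sum to 3 (valence 4) → 1 H
  atom 12: C, bond orders sum to 4 (valence 4) → 0 H
  atom 13: C, bond orders sum to 4 (valence 4) → 0 H
  atom 14: N, bond orders sum to 3 (valence 3) → 0 H
  atom 15: C, bond orders sum to 4 (valence 4) → 0 H
  atom 16: O, bond orders sum to 2 (valence 2) → 0 H
  atom 17: O, bond orders sum to 2 (valence 2) → 0 H
  atom 18: C, bond orders sum to 1 (valence 4) → 3 H
Totals → C:11, H:6, F:3, N:1, O:3.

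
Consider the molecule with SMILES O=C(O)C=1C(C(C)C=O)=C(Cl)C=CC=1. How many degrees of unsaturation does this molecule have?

Degree of unsaturation = (number of rings) + (number of π bonds).
Ring closures in the SMILES: 1.
π bonds: 5 double bonds (each 1 DoU) → 5 DoU from unsaturation.
Total DoU = 1 + 5 = 6.

6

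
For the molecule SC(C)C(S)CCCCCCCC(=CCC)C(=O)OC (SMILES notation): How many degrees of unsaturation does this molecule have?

Molecular formula: C16H30O2S2.
DoU = (2C + 2 + N − H − X) / 2, where X is the halogen count and O/S are ignored.
    = (2·16 + 2 + 0 − 30 − 0) / 2 = 4 / 2 = 2.

2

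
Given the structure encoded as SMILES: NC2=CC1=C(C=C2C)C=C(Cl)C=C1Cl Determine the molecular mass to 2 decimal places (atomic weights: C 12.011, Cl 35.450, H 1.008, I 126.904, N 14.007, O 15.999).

First, the molecular formula is C11H9Cl2N (counting implicit H from valence).
  C: 11 × 12.011 = 132.121
  Cl: 2 × 35.450 = 70.900
  H: 9 × 1.008 = 9.072
  N: 1 × 14.007 = 14.007
Sum: 11×12.011 + 2×35.450 + 9×1.008 + 1×14.007 = 226.100 → 226.10 g/mol.

226.10 g/mol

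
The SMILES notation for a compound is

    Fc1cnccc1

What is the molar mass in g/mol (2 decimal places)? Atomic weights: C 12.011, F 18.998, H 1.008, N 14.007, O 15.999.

97.09 g/mol

First, the molecular formula is C5H4FN (counting implicit H from valence).
  C: 5 × 12.011 = 60.055
  F: 1 × 18.998 = 18.998
  H: 4 × 1.008 = 4.032
  N: 1 × 14.007 = 14.007
Sum: 5×12.011 + 1×18.998 + 4×1.008 + 1×14.007 = 97.092 → 97.09 g/mol.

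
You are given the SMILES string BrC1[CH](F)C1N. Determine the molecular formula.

Walk through each heavy atom and fill implicit hydrogens from standard valence (C 4, N 3, O 2, S 2, halogen 1):
  atom 1: Br (halogen, monovalent) → 0 H
  atom 2: C, bond orders sum to 3 (valence 4) → 1 H
  atom 3: C with explicit H count 1
  atom 4: F (halogen, monovalent) → 0 H
  atom 5: C, bond orders sum to 3 (valence 4) → 1 H
  atom 6: N, bond orders sum to 1 (valence 3) → 2 H
Totals → C:3, H:5, Br:1, F:1, N:1.
In Hill order: C3H5BrFN.

C3H5BrFN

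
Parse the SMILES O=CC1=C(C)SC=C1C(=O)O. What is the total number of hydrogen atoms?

6

Walk through each heavy atom and fill implicit hydrogens from standard valence (C 4, N 3, O 2, S 2, halogen 1):
  atom 1: O, bond orders sum to 2 (valence 2) → 0 H
  atom 2: C, bond orders sum to 3 (valence 4) → 1 H
  atom 3: C, bond orders sum to 4 (valence 4) → 0 H
  atom 4: C, bond orders sum to 4 (valence 4) → 0 H
  atom 5: C, bond orders sum to 1 (valence 4) → 3 H
  atom 6: S, bond orders sum to 2 (valence 2) → 0 H
  atom 7: C, bond orders sum to 3 (valence 4) → 1 H
  atom 8: C, bond orders sum to 4 (valence 4) → 0 H
  atom 9: C, bond orders sum to 4 (valence 4) → 0 H
  atom 10: O, bond orders sum to 2 (valence 2) → 0 H
  atom 11: O, bond orders sum to 1 (valence 2) → 1 H
Total hydrogens: 6.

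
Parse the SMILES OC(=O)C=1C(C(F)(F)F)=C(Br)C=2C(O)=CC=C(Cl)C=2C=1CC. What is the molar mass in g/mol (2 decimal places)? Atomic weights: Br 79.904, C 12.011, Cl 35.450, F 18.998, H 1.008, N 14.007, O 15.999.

First, the molecular formula is C14H9BrClF3O3 (counting implicit H from valence).
  Br: 1 × 79.904 = 79.904
  C: 14 × 12.011 = 168.154
  Cl: 1 × 35.450 = 35.450
  F: 3 × 18.998 = 56.994
  H: 9 × 1.008 = 9.072
  O: 3 × 15.999 = 47.997
Sum: 1×79.904 + 14×12.011 + 1×35.450 + 3×18.998 + 9×1.008 + 3×15.999 = 397.571 → 397.57 g/mol.

397.57 g/mol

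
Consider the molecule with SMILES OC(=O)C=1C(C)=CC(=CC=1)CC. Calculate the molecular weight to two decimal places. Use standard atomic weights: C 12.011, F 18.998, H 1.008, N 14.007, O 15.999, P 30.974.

164.20 g/mol

First, the molecular formula is C10H12O2 (counting implicit H from valence).
  C: 10 × 12.011 = 120.110
  H: 12 × 1.008 = 12.096
  O: 2 × 15.999 = 31.998
Sum: 10×12.011 + 12×1.008 + 2×15.999 = 164.204 → 164.20 g/mol.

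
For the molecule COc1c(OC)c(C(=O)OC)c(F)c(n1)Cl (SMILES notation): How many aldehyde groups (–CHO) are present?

0

Scan the SMILES for the aldehyde motif — none present.
Groups that are present: 1 ester, 2 ether.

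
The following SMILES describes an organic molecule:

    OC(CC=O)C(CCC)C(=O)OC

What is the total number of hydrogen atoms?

Walk through each heavy atom and fill implicit hydrogens from standard valence (C 4, N 3, O 2, S 2, halogen 1):
  atom 1: O, bond orders sum to 1 (valence 2) → 1 H
  atom 2: C, bond orders sum to 3 (valence 4) → 1 H
  atom 3: C, bond orders sum to 2 (valence 4) → 2 H
  atom 4: C, bond orders sum to 3 (valence 4) → 1 H
  atom 5: O, bond orders sum to 2 (valence 2) → 0 H
  atom 6: C, bond orders sum to 3 (valence 4) → 1 H
  atom 7: C, bond orders sum to 2 (valence 4) → 2 H
  atom 8: C, bond orders sum to 2 (valence 4) → 2 H
  atom 9: C, bond orders sum to 1 (valence 4) → 3 H
  atom 10: C, bond orders sum to 4 (valence 4) → 0 H
  atom 11: O, bond orders sum to 2 (valence 2) → 0 H
  atom 12: O, bond orders sum to 2 (valence 2) → 0 H
  atom 13: C, bond orders sum to 1 (valence 4) → 3 H
Total hydrogens: 16.

16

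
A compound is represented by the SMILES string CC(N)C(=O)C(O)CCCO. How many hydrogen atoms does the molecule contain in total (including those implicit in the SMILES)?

Walk through each heavy atom and fill implicit hydrogens from standard valence (C 4, N 3, O 2, S 2, halogen 1):
  atom 1: C, bond orders sum to 1 (valence 4) → 3 H
  atom 2: C, bond orders sum to 3 (valence 4) → 1 H
  atom 3: N, bond orders sum to 1 (valence 3) → 2 H
  atom 4: C, bond orders sum to 4 (valence 4) → 0 H
  atom 5: O, bond orders sum to 2 (valence 2) → 0 H
  atom 6: C, bond orders sum to 3 (valence 4) → 1 H
  atom 7: O, bond orders sum to 1 (valence 2) → 1 H
  atom 8: C, bond orders sum to 2 (valence 4) → 2 H
  atom 9: C, bond orders sum to 2 (valence 4) → 2 H
  atom 10: C, bond orders sum to 2 (valence 4) → 2 H
  atom 11: O, bond orders sum to 1 (valence 2) → 1 H
Total hydrogens: 15.

15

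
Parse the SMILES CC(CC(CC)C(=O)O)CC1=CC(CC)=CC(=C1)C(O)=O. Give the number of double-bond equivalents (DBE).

Molecular formula: C17H24O4.
DoU = (2C + 2 + N − H − X) / 2, where X is the halogen count and O/S are ignored.
    = (2·17 + 2 + 0 − 24 − 0) / 2 = 12 / 2 = 6.

6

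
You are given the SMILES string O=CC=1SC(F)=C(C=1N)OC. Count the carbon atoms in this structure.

6

Count every carbon token in the SMILES (each C, including those in ring-closure positions and inside branches).
Carbon count: 6.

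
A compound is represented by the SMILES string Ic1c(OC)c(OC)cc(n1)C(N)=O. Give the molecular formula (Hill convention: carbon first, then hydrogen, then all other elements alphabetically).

C8H9IN2O3

Walk through each heavy atom and fill implicit hydrogens from standard valence (C 4, N 3, O 2, S 2, halogen 1); for lowercase aromatic atoms, an aromatic c carries 1 H when it has two neighbours and 0 H with three, and aromatic n carries 0 H:
  atom 1: I (halogen, monovalent) → 0 H
  atom 2: aromatic c, 3 neighbours → 0 H
  atom 3: aromatic c, 3 neighbours → 0 H
  atom 4: O, bond orders sum to 2 (valence 2) → 0 H
  atom 5: C, bond orders sum to 1 (valence 4) → 3 H
  atom 6: aromatic c, 3 neighbours → 0 H
  atom 7: O, bond orders sum to 2 (valence 2) → 0 H
  atom 8: C, bond orders sum to 1 (valence 4) → 3 H
  atom 9: aromatic c, 2 neighbours → 1 H
  atom 10: aromatic c, 3 neighbours → 0 H
  atom 11: aromatic n, 2 neighbours → 0 H
  atom 12: C, bond orders sum to 4 (valence 4) → 0 H
  atom 13: N, bond orders sum to 1 (valence 3) → 2 H
  atom 14: O, bond orders sum to 2 (valence 2) → 0 H
Totals → C:8, H:9, I:1, N:2, O:3.
In Hill order: C8H9IN2O3.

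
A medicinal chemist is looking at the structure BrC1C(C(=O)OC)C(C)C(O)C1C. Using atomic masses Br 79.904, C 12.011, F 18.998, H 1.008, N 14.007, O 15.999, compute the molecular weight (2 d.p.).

251.12 g/mol

First, the molecular formula is C9H15BrO3 (counting implicit H from valence).
  Br: 1 × 79.904 = 79.904
  C: 9 × 12.011 = 108.099
  H: 15 × 1.008 = 15.120
  O: 3 × 15.999 = 47.997
Sum: 1×79.904 + 9×12.011 + 15×1.008 + 3×15.999 = 251.120 → 251.12 g/mol.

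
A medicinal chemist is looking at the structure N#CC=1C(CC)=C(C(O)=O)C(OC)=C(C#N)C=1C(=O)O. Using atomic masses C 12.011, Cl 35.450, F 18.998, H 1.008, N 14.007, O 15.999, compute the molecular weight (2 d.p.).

First, the molecular formula is C13H10N2O5 (counting implicit H from valence).
  C: 13 × 12.011 = 156.143
  H: 10 × 1.008 = 10.080
  N: 2 × 14.007 = 28.014
  O: 5 × 15.999 = 79.995
Sum: 13×12.011 + 10×1.008 + 2×14.007 + 5×15.999 = 274.232 → 274.23 g/mol.

274.23 g/mol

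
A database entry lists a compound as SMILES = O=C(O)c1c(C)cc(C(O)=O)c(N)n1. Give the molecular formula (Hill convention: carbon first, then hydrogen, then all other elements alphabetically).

Walk through each heavy atom and fill implicit hydrogens from standard valence (C 4, N 3, O 2, S 2, halogen 1); for lowercase aromatic atoms, an aromatic c carries 1 H when it has two neighbours and 0 H with three, and aromatic n carries 0 H:
  atom 1: O, bond orders sum to 2 (valence 2) → 0 H
  atom 2: C, bond orders sum to 4 (valence 4) → 0 H
  atom 3: O, bond orders sum to 1 (valence 2) → 1 H
  atom 4: aromatic c, 3 neighbours → 0 H
  atom 5: aromatic c, 3 neighbours → 0 H
  atom 6: C, bond orders sum to 1 (valence 4) → 3 H
  atom 7: aromatic c, 2 neighbours → 1 H
  atom 8: aromatic c, 3 neighbours → 0 H
  atom 9: C, bond orders sum to 4 (valence 4) → 0 H
  atom 10: O, bond orders sum to 1 (valence 2) → 1 H
  atom 11: O, bond orders sum to 2 (valence 2) → 0 H
  atom 12: aromatic c, 3 neighbours → 0 H
  atom 13: N, bond orders sum to 1 (valence 3) → 2 H
  atom 14: aromatic n, 2 neighbours → 0 H
Totals → C:8, H:8, N:2, O:4.
In Hill order: C8H8N2O4.

C8H8N2O4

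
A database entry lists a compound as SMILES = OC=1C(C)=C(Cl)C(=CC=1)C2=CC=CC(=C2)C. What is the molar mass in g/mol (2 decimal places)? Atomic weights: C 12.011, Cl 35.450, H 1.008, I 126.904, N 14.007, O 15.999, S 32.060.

232.71 g/mol

First, the molecular formula is C14H13ClO (counting implicit H from valence).
  C: 14 × 12.011 = 168.154
  Cl: 1 × 35.450 = 35.450
  H: 13 × 1.008 = 13.104
  O: 1 × 15.999 = 15.999
Sum: 14×12.011 + 1×35.450 + 13×1.008 + 1×15.999 = 232.707 → 232.71 g/mol.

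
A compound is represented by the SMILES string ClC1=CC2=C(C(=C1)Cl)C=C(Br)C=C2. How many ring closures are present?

2

In SMILES, each pair of matching ring-closure digits denotes one ring-closing bond; the number of such bonds equals the number of independent rings.
Ring-closure bonds here: 2.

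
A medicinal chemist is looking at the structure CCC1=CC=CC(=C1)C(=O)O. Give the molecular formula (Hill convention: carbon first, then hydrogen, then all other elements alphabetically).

Walk through each heavy atom and fill implicit hydrogens from standard valence (C 4, N 3, O 2, S 2, halogen 1):
  atom 1: C, bond orders sum to 1 (valence 4) → 3 H
  atom 2: C, bond orders sum to 2 (valence 4) → 2 H
  atom 3: C, bond orders sum to 4 (valence 4) → 0 H
  atom 4: C, bond orders sum to 3 (valence 4) → 1 H
  atom 5: C, bond orders sum to 3 (valence 4) → 1 H
  atom 6: C, bond orders sum to 3 (valence 4) → 1 H
  atom 7: C, bond orders sum to 4 (valence 4) → 0 H
  atom 8: C, bond orders sum to 3 (valence 4) → 1 H
  atom 9: C, bond orders sum to 4 (valence 4) → 0 H
  atom 10: O, bond orders sum to 2 (valence 2) → 0 H
  atom 11: O, bond orders sum to 1 (valence 2) → 1 H
Totals → C:9, H:10, O:2.
In Hill order: C9H10O2.

C9H10O2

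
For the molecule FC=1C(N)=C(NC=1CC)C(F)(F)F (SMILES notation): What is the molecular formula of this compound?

Walk through each heavy atom and fill implicit hydrogens from standard valence (C 4, N 3, O 2, S 2, halogen 1):
  atom 1: F (halogen, monovalent) → 0 H
  atom 2: C, bond orders sum to 4 (valence 4) → 0 H
  atom 3: C, bond orders sum to 4 (valence 4) → 0 H
  atom 4: N, bond orders sum to 1 (valence 3) → 2 H
  atom 5: C, bond orders sum to 4 (valence 4) → 0 H
  atom 6: N, bond orders sum to 2 (valence 3) → 1 H
  atom 7: C, bond orders sum to 4 (valence 4) → 0 H
  atom 8: C, bond orders sum to 2 (valence 4) → 2 H
  atom 9: C, bond orders sum to 1 (valence 4) → 3 H
  atom 10: C, bond orders sum to 4 (valence 4) → 0 H
  atom 11: F (halogen, monovalent) → 0 H
  atom 12: F (halogen, monovalent) → 0 H
  atom 13: F (halogen, monovalent) → 0 H
Totals → C:7, H:8, F:4, N:2.
In Hill order: C7H8F4N2.

C7H8F4N2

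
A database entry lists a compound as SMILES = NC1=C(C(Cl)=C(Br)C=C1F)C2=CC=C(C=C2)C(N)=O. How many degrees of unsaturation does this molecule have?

Molecular formula: C13H9BrClFN2O.
DoU = (2C + 2 + N − H − X) / 2, where X is the halogen count and O/S are ignored.
    = (2·13 + 2 + 2 − 9 − 3) / 2 = 18 / 2 = 9.

9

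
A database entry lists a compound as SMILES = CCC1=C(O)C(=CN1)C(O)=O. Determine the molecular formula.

Walk through each heavy atom and fill implicit hydrogens from standard valence (C 4, N 3, O 2, S 2, halogen 1):
  atom 1: C, bond orders sum to 1 (valence 4) → 3 H
  atom 2: C, bond orders sum to 2 (valence 4) → 2 H
  atom 3: C, bond orders sum to 4 (valence 4) → 0 H
  atom 4: C, bond orders sum to 4 (valence 4) → 0 H
  atom 5: O, bond orders sum to 1 (valence 2) → 1 H
  atom 6: C, bond orders sum to 4 (valence 4) → 0 H
  atom 7: C, bond orders sum to 3 (valence 4) → 1 H
  atom 8: N, bond orders sum to 2 (valence 3) → 1 H
  atom 9: C, bond orders sum to 4 (valence 4) → 0 H
  atom 10: O, bond orders sum to 1 (valence 2) → 1 H
  atom 11: O, bond orders sum to 2 (valence 2) → 0 H
Totals → C:7, H:9, N:1, O:3.
In Hill order: C7H9NO3.

C7H9NO3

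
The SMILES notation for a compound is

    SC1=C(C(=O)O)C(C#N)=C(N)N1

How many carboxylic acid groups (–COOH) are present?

1

The carboxylic acid motif appears at heavy-atom position 4 in the SMILES.
Other groups present: 1 nitrile, 1 primary amine, 1 thiol.
Carboxylic acid count: 1.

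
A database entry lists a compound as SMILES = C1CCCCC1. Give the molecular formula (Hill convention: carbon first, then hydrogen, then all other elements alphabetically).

C6H12

Walk through each heavy atom and fill implicit hydrogens from standard valence (C 4, N 3, O 2, S 2, halogen 1):
  atom 1: C, bond orders sum to 2 (valence 4) → 2 H
  atom 2: C, bond orders sum to 2 (valence 4) → 2 H
  atom 3: C, bond orders sum to 2 (valence 4) → 2 H
  atom 4: C, bond orders sum to 2 (valence 4) → 2 H
  atom 5: C, bond orders sum to 2 (valence 4) → 2 H
  atom 6: C, bond orders sum to 2 (valence 4) → 2 H
Totals → C:6, H:12.
In Hill order: C6H12.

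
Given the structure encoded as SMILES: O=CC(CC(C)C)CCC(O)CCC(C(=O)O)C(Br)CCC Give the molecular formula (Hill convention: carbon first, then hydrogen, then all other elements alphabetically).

C17H31BrO4

Walk through each heavy atom and fill implicit hydrogens from standard valence (C 4, N 3, O 2, S 2, halogen 1):
  atom 1: O, bond orders sum to 2 (valence 2) → 0 H
  atom 2: C, bond orders sum to 3 (valence 4) → 1 H
  atom 3: C, bond orders sum to 3 (valence 4) → 1 H
  atom 4: C, bond orders sum to 2 (valence 4) → 2 H
  atom 5: C, bond orders sum to 3 (valence 4) → 1 H
  atom 6: C, bond orders sum to 1 (valence 4) → 3 H
  atom 7: C, bond orders sum to 1 (valence 4) → 3 H
  atom 8: C, bond orders sum to 2 (valence 4) → 2 H
  atom 9: C, bond orders sum to 2 (valence 4) → 2 H
  atom 10: C, bond orders sum to 3 (valence 4) → 1 H
  atom 11: O, bond orders sum to 1 (valence 2) → 1 H
  atom 12: C, bond orders sum to 2 (valence 4) → 2 H
  atom 13: C, bond orders sum to 2 (valence 4) → 2 H
  atom 14: C, bond orders sum to 3 (valence 4) → 1 H
  atom 15: C, bond orders sum to 4 (valence 4) → 0 H
  atom 16: O, bond orders sum to 2 (valence 2) → 0 H
  atom 17: O, bond orders sum to 1 (valence 2) → 1 H
  atom 18: C, bond orders sum to 3 (valence 4) → 1 H
  atom 19: Br (halogen, monovalent) → 0 H
  atom 20: C, bond orders sum to 2 (valence 4) → 2 H
  atom 21: C, bond orders sum to 2 (valence 4) → 2 H
  atom 22: C, bond orders sum to 1 (valence 4) → 3 H
Totals → C:17, H:31, Br:1, O:4.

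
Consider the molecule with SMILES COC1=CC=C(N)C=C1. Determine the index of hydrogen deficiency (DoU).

Degree of unsaturation = (number of rings) + (number of π bonds).
Ring closures in the SMILES: 1.
π bonds: 3 double bonds (each 1 DoU) → 3 DoU from unsaturation.
Total DoU = 1 + 3 = 4.

4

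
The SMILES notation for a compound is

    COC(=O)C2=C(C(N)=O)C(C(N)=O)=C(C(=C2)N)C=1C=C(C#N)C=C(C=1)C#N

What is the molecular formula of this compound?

C18H13N5O4

Walk through each heavy atom and fill implicit hydrogens from standard valence (C 4, N 3, O 2, S 2, halogen 1):
  atom 1: C, bond orders sum to 1 (valence 4) → 3 H
  atom 2: O, bond orders sum to 2 (valence 2) → 0 H
  atom 3: C, bond orders sum to 4 (valence 4) → 0 H
  atom 4: O, bond orders sum to 2 (valence 2) → 0 H
  atom 5: C, bond orders sum to 4 (valence 4) → 0 H
  atom 6: C, bond orders sum to 4 (valence 4) → 0 H
  atom 7: C, bond orders sum to 4 (valence 4) → 0 H
  atom 8: N, bond orders sum to 1 (valence 3) → 2 H
  atom 9: O, bond orders sum to 2 (valence 2) → 0 H
  atom 10: C, bond orders sum to 4 (valence 4) → 0 H
  atom 11: C, bond orders sum to 4 (valence 4) → 0 H
  atom 12: N, bond orders sum to 1 (valence 3) → 2 H
  atom 13: O, bond orders sum to 2 (valence 2) → 0 H
  atom 14: C, bond orders sum to 4 (valence 4) → 0 H
  atom 15: C, bond orders sum to 4 (valence 4) → 0 H
  atom 16: C, bond orders sum to 3 (valence 4) → 1 H
  atom 17: N, bond orders sum to 1 (valence 3) → 2 H
  atom 18: C, bond orders sum to 4 (valence 4) → 0 H
  atom 19: C, bond orders sum to 3 (valence 4) → 1 H
  atom 20: C, bond orders sum to 4 (valence 4) → 0 H
  atom 21: C, bond orders sum to 4 (valence 4) → 0 H
  atom 22: N, bond orders sum to 3 (valence 3) → 0 H
  atom 23: C, bond orders sum to 3 (valence 4) → 1 H
  atom 24: C, bond orders sum to 4 (valence 4) → 0 H
  atom 25: C, bond orders sum to 3 (valence 4) → 1 H
  atom 26: C, bond orders sum to 4 (valence 4) → 0 H
  atom 27: N, bond orders sum to 3 (valence 3) → 0 H
Totals → C:18, H:13, N:5, O:4.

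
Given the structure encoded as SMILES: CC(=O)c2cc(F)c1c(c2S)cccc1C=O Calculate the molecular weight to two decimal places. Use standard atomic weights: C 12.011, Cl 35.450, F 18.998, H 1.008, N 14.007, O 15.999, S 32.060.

248.27 g/mol

First, the molecular formula is C13H9FO2S (counting implicit H from valence).
  C: 13 × 12.011 = 156.143
  F: 1 × 18.998 = 18.998
  H: 9 × 1.008 = 9.072
  O: 2 × 15.999 = 31.998
  S: 1 × 32.060 = 32.060
Sum: 13×12.011 + 1×18.998 + 9×1.008 + 2×15.999 + 1×32.060 = 248.271 → 248.27 g/mol.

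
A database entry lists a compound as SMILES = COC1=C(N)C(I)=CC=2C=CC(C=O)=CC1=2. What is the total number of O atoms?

Scan the SMILES for O atoms (remember two-letter symbols like Cl and Br are single atoms).
Oxygen count: 2.

2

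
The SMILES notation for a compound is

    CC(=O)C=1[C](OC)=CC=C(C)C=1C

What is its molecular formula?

C11H14O2

Walk through each heavy atom and fill implicit hydrogens from standard valence (C 4, N 3, O 2, S 2, halogen 1):
  atom 1: C, bond orders sum to 1 (valence 4) → 3 H
  atom 2: C, bond orders sum to 4 (valence 4) → 0 H
  atom 3: O, bond orders sum to 2 (valence 2) → 0 H
  atom 4: C, bond orders sum to 4 (valence 4) → 0 H
  atom 5: C with explicit H count 0
  atom 6: O, bond orders sum to 2 (valence 2) → 0 H
  atom 7: C, bond orders sum to 1 (valence 4) → 3 H
  atom 8: C, bond orders sum to 3 (valence 4) → 1 H
  atom 9: C, bond orders sum to 3 (valence 4) → 1 H
  atom 10: C, bond orders sum to 4 (valence 4) → 0 H
  atom 11: C, bond orders sum to 1 (valence 4) → 3 H
  atom 12: C, bond orders sum to 4 (valence 4) → 0 H
  atom 13: C, bond orders sum to 1 (valence 4) → 3 H
Totals → C:11, H:14, O:2.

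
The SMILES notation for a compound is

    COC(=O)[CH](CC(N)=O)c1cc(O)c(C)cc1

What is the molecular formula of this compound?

Walk through each heavy atom and fill implicit hydrogens from standard valence (C 4, N 3, O 2, S 2, halogen 1); for lowercase aromatic atoms, an aromatic c carries 1 H when it has two neighbours and 0 H with three, and aromatic n carries 0 H:
  atom 1: C, bond orders sum to 1 (valence 4) → 3 H
  atom 2: O, bond orders sum to 2 (valence 2) → 0 H
  atom 3: C, bond orders sum to 4 (valence 4) → 0 H
  atom 4: O, bond orders sum to 2 (valence 2) → 0 H
  atom 5: C with explicit H count 1
  atom 6: C, bond orders sum to 2 (valence 4) → 2 H
  atom 7: C, bond orders sum to 4 (valence 4) → 0 H
  atom 8: N, bond orders sum to 1 (valence 3) → 2 H
  atom 9: O, bond orders sum to 2 (valence 2) → 0 H
  atom 10: aromatic c, 3 neighbours → 0 H
  atom 11: aromatic c, 2 neighbours → 1 H
  atom 12: aromatic c, 3 neighbours → 0 H
  atom 13: O, bond orders sum to 1 (valence 2) → 1 H
  atom 14: aromatic c, 3 neighbours → 0 H
  atom 15: C, bond orders sum to 1 (valence 4) → 3 H
  atom 16: aromatic c, 2 neighbours → 1 H
  atom 17: aromatic c, 2 neighbours → 1 H
Totals → C:12, H:15, N:1, O:4.
In Hill order: C12H15NO4.

C12H15NO4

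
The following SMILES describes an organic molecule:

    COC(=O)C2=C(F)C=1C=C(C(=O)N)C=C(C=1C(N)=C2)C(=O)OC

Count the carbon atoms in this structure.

Count every carbon token in the SMILES (each C, including those in ring-closure positions and inside branches).
Carbon count: 15.

15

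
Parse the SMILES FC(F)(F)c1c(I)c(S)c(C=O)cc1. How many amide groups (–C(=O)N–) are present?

Scan the SMILES for the amide motif — none present.
Groups that are present: 1 aldehyde, 1 thiol.

0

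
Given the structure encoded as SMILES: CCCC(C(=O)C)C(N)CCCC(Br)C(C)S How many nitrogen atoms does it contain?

1

Scan the SMILES for N atoms (remember two-letter symbols like Cl and Br are single atoms).
Nitrogen count: 1.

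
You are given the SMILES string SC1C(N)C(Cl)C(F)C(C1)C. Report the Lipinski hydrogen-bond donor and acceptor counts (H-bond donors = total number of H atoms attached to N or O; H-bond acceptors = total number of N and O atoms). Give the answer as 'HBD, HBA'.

2, 1

Donors: find every N or O and count the H atoms it carries.
  atom 4 (N): bond orders sum to 1 → 2 H
Lipinski HBD = 2.
Acceptors: N atoms = 1, O atoms = 0 → HBA = 1.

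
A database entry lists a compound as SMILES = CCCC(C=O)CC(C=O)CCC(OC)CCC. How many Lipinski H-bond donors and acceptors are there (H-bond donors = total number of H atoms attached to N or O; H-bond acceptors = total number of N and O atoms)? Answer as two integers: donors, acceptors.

Donors: find every N or O and count the H atoms it carries.
  atom 6 (O): bond orders sum to 2 → 0 H
  atom 10 (O): bond orders sum to 2 → 0 H
  atom 14 (O): bond orders sum to 2 → 0 H
Lipinski HBD = 0.
Acceptors: N atoms = 0, O atoms = 3 → HBA = 3.

0, 3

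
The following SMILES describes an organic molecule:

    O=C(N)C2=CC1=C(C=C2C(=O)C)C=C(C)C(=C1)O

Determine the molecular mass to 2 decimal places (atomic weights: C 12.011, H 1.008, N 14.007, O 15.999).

243.26 g/mol

First, the molecular formula is C14H13NO3 (counting implicit H from valence).
  C: 14 × 12.011 = 168.154
  H: 13 × 1.008 = 13.104
  N: 1 × 14.007 = 14.007
  O: 3 × 15.999 = 47.997
Sum: 14×12.011 + 13×1.008 + 1×14.007 + 3×15.999 = 243.262 → 243.26 g/mol.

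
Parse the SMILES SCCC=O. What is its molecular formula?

C3H6OS

Walk through each heavy atom and fill implicit hydrogens from standard valence (C 4, N 3, O 2, S 2, halogen 1):
  atom 1: S, bond orders sum to 1 (valence 2) → 1 H
  atom 2: C, bond orders sum to 2 (valence 4) → 2 H
  atom 3: C, bond orders sum to 2 (valence 4) → 2 H
  atom 4: C, bond orders sum to 3 (valence 4) → 1 H
  atom 5: O, bond orders sum to 2 (valence 2) → 0 H
Totals → C:3, H:6, O:1, S:1.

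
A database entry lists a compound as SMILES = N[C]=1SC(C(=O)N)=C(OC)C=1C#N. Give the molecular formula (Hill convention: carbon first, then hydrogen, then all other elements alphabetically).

Walk through each heavy atom and fill implicit hydrogens from standard valence (C 4, N 3, O 2, S 2, halogen 1):
  atom 1: N, bond orders sum to 1 (valence 3) → 2 H
  atom 2: C with explicit H count 0
  atom 3: S, bond orders sum to 2 (valence 2) → 0 H
  atom 4: C, bond orders sum to 4 (valence 4) → 0 H
  atom 5: C, bond orders sum to 4 (valence 4) → 0 H
  atom 6: O, bond orders sum to 2 (valence 2) → 0 H
  atom 7: N, bond orders sum to 1 (valence 3) → 2 H
  atom 8: C, bond orders sum to 4 (valence 4) → 0 H
  atom 9: O, bond orders sum to 2 (valence 2) → 0 H
  atom 10: C, bond orders sum to 1 (valence 4) → 3 H
  atom 11: C, bond orders sum to 4 (valence 4) → 0 H
  atom 12: C, bond orders sum to 4 (valence 4) → 0 H
  atom 13: N, bond orders sum to 3 (valence 3) → 0 H
Totals → C:7, H:7, N:3, O:2, S:1.

C7H7N3O2S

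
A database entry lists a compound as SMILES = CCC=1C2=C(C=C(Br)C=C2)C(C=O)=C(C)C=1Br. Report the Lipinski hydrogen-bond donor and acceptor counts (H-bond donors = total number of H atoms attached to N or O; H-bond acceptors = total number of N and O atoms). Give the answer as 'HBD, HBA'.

0, 1

Donors: find every N or O and count the H atoms it carries.
  atom 13 (O): bond orders sum to 2 → 0 H
Lipinski HBD = 0.
Acceptors: N atoms = 0, O atoms = 1 → HBA = 1.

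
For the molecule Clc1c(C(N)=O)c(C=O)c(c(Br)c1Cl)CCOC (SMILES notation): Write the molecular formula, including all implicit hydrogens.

Walk through each heavy atom and fill implicit hydrogens from standard valence (C 4, N 3, O 2, S 2, halogen 1); for lowercase aromatic atoms, an aromatic c carries 1 H when it has two neighbours and 0 H with three, and aromatic n carries 0 H:
  atom 1: Cl (halogen, monovalent) → 0 H
  atom 2: aromatic c, 3 neighbours → 0 H
  atom 3: aromatic c, 3 neighbours → 0 H
  atom 4: C, bond orders sum to 4 (valence 4) → 0 H
  atom 5: N, bond orders sum to 1 (valence 3) → 2 H
  atom 6: O, bond orders sum to 2 (valence 2) → 0 H
  atom 7: aromatic c, 3 neighbours → 0 H
  atom 8: C, bond orders sum to 3 (valence 4) → 1 H
  atom 9: O, bond orders sum to 2 (valence 2) → 0 H
  atom 10: aromatic c, 3 neighbours → 0 H
  atom 11: aromatic c, 3 neighbours → 0 H
  atom 12: Br (halogen, monovalent) → 0 H
  atom 13: aromatic c, 3 neighbours → 0 H
  atom 14: Cl (halogen, monovalent) → 0 H
  atom 15: C, bond orders sum to 2 (valence 4) → 2 H
  atom 16: C, bond orders sum to 2 (valence 4) → 2 H
  atom 17: O, bond orders sum to 2 (valence 2) → 0 H
  atom 18: C, bond orders sum to 1 (valence 4) → 3 H
Totals → C:11, H:10, Br:1, Cl:2, N:1, O:3.
In Hill order: C11H10BrCl2NO3.

C11H10BrCl2NO3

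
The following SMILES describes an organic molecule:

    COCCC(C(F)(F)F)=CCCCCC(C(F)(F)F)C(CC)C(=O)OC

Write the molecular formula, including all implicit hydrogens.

Walk through each heavy atom and fill implicit hydrogens from standard valence (C 4, N 3, O 2, S 2, halogen 1):
  atom 1: C, bond orders sum to 1 (valence 4) → 3 H
  atom 2: O, bond orders sum to 2 (valence 2) → 0 H
  atom 3: C, bond orders sum to 2 (valence 4) → 2 H
  atom 4: C, bond orders sum to 2 (valence 4) → 2 H
  atom 5: C, bond orders sum to 4 (valence 4) → 0 H
  atom 6: C, bond orders sum to 4 (valence 4) → 0 H
  atom 7: F (halogen, monovalent) → 0 H
  atom 8: F (halogen, monovalent) → 0 H
  atom 9: F (halogen, monovalent) → 0 H
  atom 10: C, bond orders sum to 3 (valence 4) → 1 H
  atom 11: C, bond orders sum to 2 (valence 4) → 2 H
  atom 12: C, bond orders sum to 2 (valence 4) → 2 H
  atom 13: C, bond orders sum to 2 (valence 4) → 2 H
  atom 14: C, bond orders sum to 2 (valence 4) → 2 H
  atom 15: C, bond orders sum to 3 (valence 4) → 1 H
  atom 16: C, bond orders sum to 4 (valence 4) → 0 H
  atom 17: F (halogen, monovalent) → 0 H
  atom 18: F (halogen, monovalent) → 0 H
  atom 19: F (halogen, monovalent) → 0 H
  atom 20: C, bond orders sum to 3 (valence 4) → 1 H
  atom 21: C, bond orders sum to 2 (valence 4) → 2 H
  atom 22: C, bond orders sum to 1 (valence 4) → 3 H
  atom 23: C, bond orders sum to 4 (valence 4) → 0 H
  atom 24: O, bond orders sum to 2 (valence 2) → 0 H
  atom 25: O, bond orders sum to 2 (valence 2) → 0 H
  atom 26: C, bond orders sum to 1 (valence 4) → 3 H
Totals → C:17, H:26, F:6, O:3.

C17H26F6O3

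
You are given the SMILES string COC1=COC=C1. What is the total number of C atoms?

Count every carbon token in the SMILES (each C, including those in ring-closure positions and inside branches).
Carbon count: 5.

5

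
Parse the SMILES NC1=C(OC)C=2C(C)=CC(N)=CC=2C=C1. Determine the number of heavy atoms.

Every atom symbol written in the SMILES (organic subset) is one heavy atom; implicit H are not written.
Heavy atoms by element → C:12, N:2, O:1.
Total: 15.

15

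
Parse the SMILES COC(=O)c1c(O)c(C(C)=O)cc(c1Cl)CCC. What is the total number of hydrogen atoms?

Walk through each heavy atom and fill implicit hydrogens from standard valence (C 4, N 3, O 2, S 2, halogen 1); for lowercase aromatic atoms, an aromatic c carries 1 H when it has two neighbours and 0 H with three, and aromatic n carries 0 H:
  atom 1: C, bond orders sum to 1 (valence 4) → 3 H
  atom 2: O, bond orders sum to 2 (valence 2) → 0 H
  atom 3: C, bond orders sum to 4 (valence 4) → 0 H
  atom 4: O, bond orders sum to 2 (valence 2) → 0 H
  atom 5: aromatic c, 3 neighbours → 0 H
  atom 6: aromatic c, 3 neighbours → 0 H
  atom 7: O, bond orders sum to 1 (valence 2) → 1 H
  atom 8: aromatic c, 3 neighbours → 0 H
  atom 9: C, bond orders sum to 4 (valence 4) → 0 H
  atom 10: C, bond orders sum to 1 (valence 4) → 3 H
  atom 11: O, bond orders sum to 2 (valence 2) → 0 H
  atom 12: aromatic c, 2 neighbours → 1 H
  atom 13: aromatic c, 3 neighbours → 0 H
  atom 14: aromatic c, 3 neighbours → 0 H
  atom 15: Cl (halogen, monovalent) → 0 H
  atom 16: C, bond orders sum to 2 (valence 4) → 2 H
  atom 17: C, bond orders sum to 2 (valence 4) → 2 H
  atom 18: C, bond orders sum to 1 (valence 4) → 3 H
Total hydrogens: 15.

15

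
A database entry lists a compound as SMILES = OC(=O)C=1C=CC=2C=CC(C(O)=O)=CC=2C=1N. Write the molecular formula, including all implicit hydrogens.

C12H9NO4

Walk through each heavy atom and fill implicit hydrogens from standard valence (C 4, N 3, O 2, S 2, halogen 1):
  atom 1: O, bond orders sum to 1 (valence 2) → 1 H
  atom 2: C, bond orders sum to 4 (valence 4) → 0 H
  atom 3: O, bond orders sum to 2 (valence 2) → 0 H
  atom 4: C, bond orders sum to 4 (valence 4) → 0 H
  atom 5: C, bond orders sum to 3 (valence 4) → 1 H
  atom 6: C, bond orders sum to 3 (valence 4) → 1 H
  atom 7: C, bond orders sum to 4 (valence 4) → 0 H
  atom 8: C, bond orders sum to 3 (valence 4) → 1 H
  atom 9: C, bond orders sum to 3 (valence 4) → 1 H
  atom 10: C, bond orders sum to 4 (valence 4) → 0 H
  atom 11: C, bond orders sum to 4 (valence 4) → 0 H
  atom 12: O, bond orders sum to 1 (valence 2) → 1 H
  atom 13: O, bond orders sum to 2 (valence 2) → 0 H
  atom 14: C, bond orders sum to 3 (valence 4) → 1 H
  atom 15: C, bond orders sum to 4 (valence 4) → 0 H
  atom 16: C, bond orders sum to 4 (valence 4) → 0 H
  atom 17: N, bond orders sum to 1 (valence 3) → 2 H
Totals → C:12, H:9, N:1, O:4.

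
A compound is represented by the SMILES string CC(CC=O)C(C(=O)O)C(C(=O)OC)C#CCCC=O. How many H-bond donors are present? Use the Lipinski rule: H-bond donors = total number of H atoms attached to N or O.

1

Donors: find every N or O and count the H atoms it carries.
  atom 5 (O): bond orders sum to 2 → 0 H
  atom 8 (O): bond orders sum to 2 → 0 H
  atom 9 (O): bond orders sum to 1 → 1 H
  atom 12 (O): bond orders sum to 2 → 0 H
  atom 13 (O): bond orders sum to 2 → 0 H
  atom 20 (O): bond orders sum to 2 → 0 H
Lipinski HBD = 1.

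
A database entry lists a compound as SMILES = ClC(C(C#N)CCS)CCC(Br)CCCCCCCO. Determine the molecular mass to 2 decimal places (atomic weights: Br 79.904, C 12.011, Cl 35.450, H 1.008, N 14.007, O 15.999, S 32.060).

First, the molecular formula is C15H27BrClNOS (counting implicit H from valence).
  Br: 1 × 79.904 = 79.904
  C: 15 × 12.011 = 180.165
  Cl: 1 × 35.450 = 35.450
  H: 27 × 1.008 = 27.216
  N: 1 × 14.007 = 14.007
  O: 1 × 15.999 = 15.999
  S: 1 × 32.060 = 32.060
Sum: 1×79.904 + 15×12.011 + 1×35.450 + 27×1.008 + 1×14.007 + 1×15.999 + 1×32.060 = 384.801 → 384.80 g/mol.

384.80 g/mol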